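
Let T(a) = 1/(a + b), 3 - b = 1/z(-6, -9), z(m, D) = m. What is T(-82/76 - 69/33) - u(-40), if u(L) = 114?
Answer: -855/2 ≈ -427.50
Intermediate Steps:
b = 19/6 (b = 3 - 1/(-6) = 3 - 1*(-⅙) = 3 + ⅙ = 19/6 ≈ 3.1667)
T(a) = 1/(19/6 + a) (T(a) = 1/(a + 19/6) = 1/(19/6 + a))
T(-82/76 - 69/33) - u(-40) = 6/(19 + 6*(-82/76 - 69/33)) - 1*114 = 6/(19 + 6*(-82*1/76 - 69*1/33)) - 114 = 6/(19 + 6*(-41/38 - 23/11)) - 114 = 6/(19 + 6*(-1325/418)) - 114 = 6/(19 - 3975/209) - 114 = 6/(-4/209) - 114 = 6*(-209/4) - 114 = -627/2 - 114 = -855/2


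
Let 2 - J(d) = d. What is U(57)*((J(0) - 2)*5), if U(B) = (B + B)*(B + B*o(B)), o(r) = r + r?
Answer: 0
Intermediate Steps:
o(r) = 2*r
U(B) = 2*B*(B + 2*B²) (U(B) = (B + B)*(B + B*(2*B)) = (2*B)*(B + 2*B²) = 2*B*(B + 2*B²))
J(d) = 2 - d
U(57)*((J(0) - 2)*5) = (57²*(2 + 4*57))*(((2 - 1*0) - 2)*5) = (3249*(2 + 228))*(((2 + 0) - 2)*5) = (3249*230)*((2 - 2)*5) = 747270*(0*5) = 747270*0 = 0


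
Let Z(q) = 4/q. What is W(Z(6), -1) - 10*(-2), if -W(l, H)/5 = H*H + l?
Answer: 35/3 ≈ 11.667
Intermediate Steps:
W(l, H) = -5*l - 5*H² (W(l, H) = -5*(H*H + l) = -5*(H² + l) = -5*(l + H²) = -5*l - 5*H²)
W(Z(6), -1) - 10*(-2) = (-20/6 - 5*(-1)²) - 10*(-2) = (-20/6 - 5*1) + 20 = (-5*⅔ - 5) + 20 = (-10/3 - 5) + 20 = -25/3 + 20 = 35/3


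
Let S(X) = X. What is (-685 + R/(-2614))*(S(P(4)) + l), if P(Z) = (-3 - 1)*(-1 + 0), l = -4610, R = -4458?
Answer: 4113461996/1307 ≈ 3.1473e+6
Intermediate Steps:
P(Z) = 4 (P(Z) = -4*(-1) = 4)
(-685 + R/(-2614))*(S(P(4)) + l) = (-685 - 4458/(-2614))*(4 - 4610) = (-685 - 4458*(-1/2614))*(-4606) = (-685 + 2229/1307)*(-4606) = -893066/1307*(-4606) = 4113461996/1307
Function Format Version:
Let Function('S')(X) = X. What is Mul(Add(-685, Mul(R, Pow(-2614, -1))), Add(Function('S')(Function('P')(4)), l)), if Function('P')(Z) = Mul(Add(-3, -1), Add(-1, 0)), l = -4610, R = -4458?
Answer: Rational(4113461996, 1307) ≈ 3.1473e+6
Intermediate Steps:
Function('P')(Z) = 4 (Function('P')(Z) = Mul(-4, -1) = 4)
Mul(Add(-685, Mul(R, Pow(-2614, -1))), Add(Function('S')(Function('P')(4)), l)) = Mul(Add(-685, Mul(-4458, Pow(-2614, -1))), Add(4, -4610)) = Mul(Add(-685, Mul(-4458, Rational(-1, 2614))), -4606) = Mul(Add(-685, Rational(2229, 1307)), -4606) = Mul(Rational(-893066, 1307), -4606) = Rational(4113461996, 1307)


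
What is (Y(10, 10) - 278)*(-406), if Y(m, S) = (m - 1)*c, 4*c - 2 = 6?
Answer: 105560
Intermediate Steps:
c = 2 (c = ½ + (¼)*6 = ½ + 3/2 = 2)
Y(m, S) = -2 + 2*m (Y(m, S) = (m - 1)*2 = (-1 + m)*2 = -2 + 2*m)
(Y(10, 10) - 278)*(-406) = ((-2 + 2*10) - 278)*(-406) = ((-2 + 20) - 278)*(-406) = (18 - 278)*(-406) = -260*(-406) = 105560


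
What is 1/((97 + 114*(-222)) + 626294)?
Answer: 1/601083 ≈ 1.6637e-6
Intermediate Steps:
1/((97 + 114*(-222)) + 626294) = 1/((97 - 25308) + 626294) = 1/(-25211 + 626294) = 1/601083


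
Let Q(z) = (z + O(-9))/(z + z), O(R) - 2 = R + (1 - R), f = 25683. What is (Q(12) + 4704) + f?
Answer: 243101/8 ≈ 30388.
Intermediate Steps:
O(R) = 3 (O(R) = 2 + (R + (1 - R)) = 2 + 1 = 3)
Q(z) = (3 + z)/(2*z) (Q(z) = (z + 3)/(z + z) = (3 + z)/((2*z)) = (3 + z)*(1/(2*z)) = (3 + z)/(2*z))
(Q(12) + 4704) + f = ((½)*(3 + 12)/12 + 4704) + 25683 = ((½)*(1/12)*15 + 4704) + 25683 = (5/8 + 4704) + 25683 = 37637/8 + 25683 = 243101/8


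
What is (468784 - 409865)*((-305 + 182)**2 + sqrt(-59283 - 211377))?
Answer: 891385551 + 117838*I*sqrt(67665) ≈ 8.9139e+8 + 3.0653e+7*I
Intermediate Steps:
(468784 - 409865)*((-305 + 182)**2 + sqrt(-59283 - 211377)) = 58919*((-123)**2 + sqrt(-270660)) = 58919*(15129 + 2*I*sqrt(67665)) = 891385551 + 117838*I*sqrt(67665)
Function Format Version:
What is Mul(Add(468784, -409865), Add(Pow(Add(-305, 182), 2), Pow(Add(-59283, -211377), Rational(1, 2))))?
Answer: Add(891385551, Mul(117838, I, Pow(67665, Rational(1, 2)))) ≈ Add(8.9139e+8, Mul(3.0653e+7, I))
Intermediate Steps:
Mul(Add(468784, -409865), Add(Pow(Add(-305, 182), 2), Pow(Add(-59283, -211377), Rational(1, 2)))) = Mul(58919, Add(Pow(-123, 2), Pow(-270660, Rational(1, 2)))) = Mul(58919, Add(15129, Mul(2, I, Pow(67665, Rational(1, 2))))) = Add(891385551, Mul(117838, I, Pow(67665, Rational(1, 2))))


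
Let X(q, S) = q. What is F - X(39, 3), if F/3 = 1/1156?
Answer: -45081/1156 ≈ -38.997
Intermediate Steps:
F = 3/1156 ≈ 0.0025952
F - X(39, 3) = 3/1156 - 1*39 = 3/1156 - 39 = -45081/1156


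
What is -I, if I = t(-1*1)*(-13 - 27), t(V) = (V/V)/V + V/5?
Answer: -48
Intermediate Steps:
t(V) = 1/V + V/5 (t(V) = 1/V + V*(⅕) = 1/V + V/5)
I = 48 (I = (1/(-1*1) + (-1*1)/5)*(-13 - 27) = (1/(-1) + (⅕)*(-1))*(-40) = (-1 - ⅕)*(-40) = -6/5*(-40) = 48)
-I = -1*48 = -48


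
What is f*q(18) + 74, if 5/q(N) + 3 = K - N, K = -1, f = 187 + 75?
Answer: 159/11 ≈ 14.455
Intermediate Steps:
f = 262
q(N) = 5/(-4 - N) (q(N) = 5/(-3 + (-1 - N)) = 5/(-4 - N))
f*q(18) + 74 = 262*(-5/(4 + 18)) + 74 = 262*(-5/22) + 74 = -655/11 + 74 = 159/11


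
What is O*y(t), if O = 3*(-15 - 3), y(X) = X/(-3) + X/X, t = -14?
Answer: -306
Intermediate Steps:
y(X) = 1 - X/3 (y(X) = X*(-⅓) + 1 = -X/3 + 1 = 1 - X/3)
O = -54 (O = 3*(-18) = -54)
O*y(t) = -54*(1 - ⅓*(-14)) = -54*(1 + 14/3) = -54*17/3 = -306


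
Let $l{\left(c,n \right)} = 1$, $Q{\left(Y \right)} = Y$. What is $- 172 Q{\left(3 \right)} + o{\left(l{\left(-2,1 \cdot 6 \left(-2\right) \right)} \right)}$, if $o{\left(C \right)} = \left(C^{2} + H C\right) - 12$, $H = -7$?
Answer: $-534$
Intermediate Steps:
$o{\left(C \right)} = -12 + C^{2} - 7 C$ ($o{\left(C \right)} = \left(C^{2} - 7 C\right) - 12 = -12 + C^{2} - 7 C$)
$- 172 Q{\left(3 \right)} + o{\left(l{\left(-2,1 \cdot 6 \left(-2\right) \right)} \right)} = \left(-172\right) 3 - \left(19 - 1\right) = -516 - 18 = -534$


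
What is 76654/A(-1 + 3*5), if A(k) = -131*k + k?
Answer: -38327/910 ≈ -42.118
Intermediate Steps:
A(k) = -130*k
76654/A(-1 + 3*5) = 76654/((-130*(-1 + 3*5))) = 76654/((-130*(-1 + 15))) = 76654/((-130*14)) = 76654/(-1820) = 76654*(-1/1820) = -38327/910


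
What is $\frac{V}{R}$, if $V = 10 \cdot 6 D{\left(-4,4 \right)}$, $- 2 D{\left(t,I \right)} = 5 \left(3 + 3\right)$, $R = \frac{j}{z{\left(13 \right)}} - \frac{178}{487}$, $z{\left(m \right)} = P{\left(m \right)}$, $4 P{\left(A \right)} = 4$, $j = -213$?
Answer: $\frac{438300}{103909} \approx 4.2181$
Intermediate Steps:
$P{\left(A \right)} = 1$ ($P{\left(A \right)} = \frac{1}{4} \cdot 4 = 1$)
$z{\left(m \right)} = 1$
$R = - \frac{103909}{487}$ ($R = - \frac{213}{1} - \frac{178}{487} = \left(-213\right) 1 - \frac{178}{487} = -213 - \frac{178}{487} = - \frac{103909}{487} \approx -213.37$)
$D{\left(t,I \right)} = -15$ ($D{\left(t,I \right)} = - \frac{5 \left(3 + 3\right)}{2} = - \frac{5 \cdot 6}{2} = \left(- \frac{1}{2}\right) 30 = -15$)
$V = -900$ ($V = 10 \cdot 6 \left(-15\right) = 60 \left(-15\right) = -900$)
$\frac{V}{R} = - \frac{900}{- \frac{103909}{487}} = \left(-900\right) \left(- \frac{487}{103909}\right) = \frac{438300}{103909}$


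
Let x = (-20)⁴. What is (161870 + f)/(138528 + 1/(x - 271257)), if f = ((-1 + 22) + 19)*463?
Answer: 4013930046/3082441939 ≈ 1.3022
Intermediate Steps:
x = 160000
f = 18520 (f = (21 + 19)*463 = 40*463 = 18520)
(161870 + f)/(138528 + 1/(x - 271257)) = (161870 + 18520)/(138528 + 1/(160000 - 271257)) = 180390/(138528 + 1/(-111257)) = 180390/(138528 - 1/111257) = 180390/(15412209695/111257) = 180390*(111257/15412209695) = 4013930046/3082441939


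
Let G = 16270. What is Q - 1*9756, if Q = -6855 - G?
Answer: -32881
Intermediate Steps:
Q = -23125 (Q = -6855 - 1*16270 = -6855 - 16270 = -23125)
Q - 1*9756 = -23125 - 1*9756 = -23125 - 9756 = -32881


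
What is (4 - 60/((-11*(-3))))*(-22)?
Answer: -48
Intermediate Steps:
(4 - 60/((-11*(-3))))*(-22) = (4 - 60/33)*(-22) = (4 - 60*1/33)*(-22) = (4 - 20/11)*(-22) = (24/11)*(-22) = -48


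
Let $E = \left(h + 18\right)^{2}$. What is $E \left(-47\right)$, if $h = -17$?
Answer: $-47$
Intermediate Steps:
$E = 1$ ($E = \left(-17 + 18\right)^{2} = 1^{2} = 1$)
$E \left(-47\right) = 1 \left(-47\right) = -47$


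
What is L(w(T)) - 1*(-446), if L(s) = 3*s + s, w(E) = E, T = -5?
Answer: 426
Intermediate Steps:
L(s) = 4*s
L(w(T)) - 1*(-446) = 4*(-5) - 1*(-446) = -20 + 446 = 426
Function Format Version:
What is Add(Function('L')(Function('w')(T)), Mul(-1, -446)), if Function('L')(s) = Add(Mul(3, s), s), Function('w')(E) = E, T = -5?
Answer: 426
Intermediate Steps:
Function('L')(s) = Mul(4, s)
Add(Function('L')(Function('w')(T)), Mul(-1, -446)) = Add(Mul(4, -5), Mul(-1, -446)) = Add(-20, 446) = 426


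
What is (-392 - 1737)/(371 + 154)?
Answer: -2129/525 ≈ -4.0552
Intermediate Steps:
(-392 - 1737)/(371 + 154) = -2129/525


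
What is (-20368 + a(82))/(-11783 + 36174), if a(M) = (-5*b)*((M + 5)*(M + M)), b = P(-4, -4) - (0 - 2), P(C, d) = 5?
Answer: -519748/24391 ≈ -21.309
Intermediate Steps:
b = 7 (b = 5 - (0 - 2) = 5 - 1*(-2) = 5 + 2 = 7)
a(M) = -70*M*(5 + M) (a(M) = (-5*7)*((M + 5)*(M + M)) = -35*(5 + M)*2*M = -70*M*(5 + M))
(-20368 + a(82))/(-11783 + 36174) = (-20368 - 70*82*(5 + 82))/(-11783 + 36174) = (-20368 - 70*82*87)/24391 = (-20368 - 499380)*(1/24391) = -519748*1/24391 = -519748/24391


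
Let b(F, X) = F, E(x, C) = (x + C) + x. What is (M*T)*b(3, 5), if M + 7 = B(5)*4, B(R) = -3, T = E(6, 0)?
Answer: -684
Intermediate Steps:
E(x, C) = C + 2*x (E(x, C) = (C + x) + x = C + 2*x)
T = 12 (T = 0 + 2*6 = 0 + 12 = 12)
M = -19 (M = -7 - 3*4 = -7 - 12 = -19)
(M*T)*b(3, 5) = -19*12*3 = -228*3 = -684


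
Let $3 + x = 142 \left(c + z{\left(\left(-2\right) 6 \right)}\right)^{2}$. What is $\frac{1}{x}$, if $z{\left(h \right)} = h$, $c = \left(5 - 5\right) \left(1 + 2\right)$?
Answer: $\frac{1}{20445} \approx 4.8912 \cdot 10^{-5}$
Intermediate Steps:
$c = 0$ ($c = 0 \cdot 3 = 0$)
$x = 20445$ ($x = -3 + 142 \left(0 - 12\right)^{2} = -3 + 142 \left(-12\right)^{2} = -3 + 142 \cdot 144 = -3 + 20448 = 20445$)
$\frac{1}{x} = \frac{1}{20445}$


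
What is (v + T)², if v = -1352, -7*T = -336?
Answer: 1700416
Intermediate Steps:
T = 48 (T = -⅐*(-336) = 48)
(v + T)² = (-1352 + 48)² = (-1304)² = 1700416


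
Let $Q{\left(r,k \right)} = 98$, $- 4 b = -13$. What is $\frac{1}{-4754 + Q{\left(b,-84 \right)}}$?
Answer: $- \frac{1}{4656} \approx -0.00021478$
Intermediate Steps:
$b = \frac{13}{4}$ ($b = \left(- \frac{1}{4}\right) \left(-13\right) = \frac{13}{4} \approx 3.25$)
$\frac{1}{-4754 + Q{\left(b,-84 \right)}} = \frac{1}{-4754 + 98} = \frac{1}{-4656} = - \frac{1}{4656}$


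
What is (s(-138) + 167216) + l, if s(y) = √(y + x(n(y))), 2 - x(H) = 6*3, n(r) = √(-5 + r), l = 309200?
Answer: 476416 + I*√154 ≈ 4.7642e+5 + 12.41*I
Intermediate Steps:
x(H) = -16 (x(H) = 2 - 6*3 = 2 - 1*18 = 2 - 18 = -16)
s(y) = √(-16 + y) (s(y) = √(y - 16) = √(-16 + y))
(s(-138) + 167216) + l = (√(-16 - 138) + 167216) + 309200 = (√(-154) + 167216) + 309200 = (I*√154 + 167216) + 309200 = (167216 + I*√154) + 309200 = 476416 + I*√154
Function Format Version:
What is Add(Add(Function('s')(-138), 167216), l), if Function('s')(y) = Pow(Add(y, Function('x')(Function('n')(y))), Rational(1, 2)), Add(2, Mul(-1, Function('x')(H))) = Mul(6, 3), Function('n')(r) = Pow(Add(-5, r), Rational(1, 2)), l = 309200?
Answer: Add(476416, Mul(I, Pow(154, Rational(1, 2)))) ≈ Add(4.7642e+5, Mul(12.410, I))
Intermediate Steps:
Function('x')(H) = -16 (Function('x')(H) = Add(2, Mul(-1, Mul(6, 3))) = Add(2, Mul(-1, 18)) = Add(2, -18) = -16)
Function('s')(y) = Pow(Add(-16, y), Rational(1, 2)) (Function('s')(y) = Pow(Add(y, -16), Rational(1, 2)) = Pow(Add(-16, y), Rational(1, 2)))
Add(Add(Function('s')(-138), 167216), l) = Add(Add(Pow(Add(-16, -138), Rational(1, 2)), 167216), 309200) = Add(Add(Pow(-154, Rational(1, 2)), 167216), 309200) = Add(Add(Mul(I, Pow(154, Rational(1, 2))), 167216), 309200) = Add(Add(167216, Mul(I, Pow(154, Rational(1, 2)))), 309200) = Add(476416, Mul(I, Pow(154, Rational(1, 2))))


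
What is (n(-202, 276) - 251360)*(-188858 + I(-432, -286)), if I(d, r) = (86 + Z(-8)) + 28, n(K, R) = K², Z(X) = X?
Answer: 39742866112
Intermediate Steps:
I(d, r) = 106 (I(d, r) = (86 - 8) + 28 = 78 + 28 = 106)
(n(-202, 276) - 251360)*(-188858 + I(-432, -286)) = ((-202)² - 251360)*(-188858 + 106) = (40804 - 251360)*(-188752) = -210556*(-188752) = 39742866112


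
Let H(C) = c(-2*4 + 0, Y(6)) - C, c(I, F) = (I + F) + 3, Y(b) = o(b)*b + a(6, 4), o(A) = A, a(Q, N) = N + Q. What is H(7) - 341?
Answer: -307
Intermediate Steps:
Y(b) = 10 + b² (Y(b) = b*b + (4 + 6) = b² + 10 = 10 + b²)
c(I, F) = 3 + F + I (c(I, F) = (F + I) + 3 = 3 + F + I)
H(C) = 41 - C (H(C) = (3 + (10 + 6²) + (-2*4 + 0)) - C = (3 + (10 + 36) + (-8 + 0)) - C = (3 + 46 - 8) - C = 41 - C)
H(7) - 341 = (41 - 1*7) - 341 = (41 - 7) - 341 = 34 - 341 = -307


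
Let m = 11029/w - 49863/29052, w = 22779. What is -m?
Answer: 10066849/8170068 ≈ 1.2322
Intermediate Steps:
m = -10066849/8170068 (m = 11029/22779 - 49863/29052 = 11029*(1/22779) - 49863*1/29052 = 11029/22779 - 16621/9684 = -10066849/8170068 ≈ -1.2322)
-m = -1*(-10066849/8170068) = 10066849/8170068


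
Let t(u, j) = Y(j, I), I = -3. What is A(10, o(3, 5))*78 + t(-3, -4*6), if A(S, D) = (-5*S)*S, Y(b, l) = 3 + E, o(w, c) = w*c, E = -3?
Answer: -39000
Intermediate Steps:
o(w, c) = c*w
Y(b, l) = 0 (Y(b, l) = 3 - 3 = 0)
A(S, D) = -5*S²
t(u, j) = 0
A(10, o(3, 5))*78 + t(-3, -4*6) = -5*10²*78 + 0 = -5*100*78 + 0 = -500*78 + 0 = -39000 + 0 = -39000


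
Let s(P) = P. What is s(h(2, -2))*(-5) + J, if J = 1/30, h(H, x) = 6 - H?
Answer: -599/30 ≈ -19.967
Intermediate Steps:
J = 1/30 ≈ 0.033333
s(h(2, -2))*(-5) + J = (6 - 1*2)*(-5) + 1/30 = (6 - 2)*(-5) + 1/30 = 4*(-5) + 1/30 = -20 + 1/30 = -599/30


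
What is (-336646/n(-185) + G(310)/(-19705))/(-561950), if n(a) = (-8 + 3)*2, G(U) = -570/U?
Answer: -2056418929/34326996725 ≈ -0.059907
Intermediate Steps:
n(a) = -10 (n(a) = -5*2 = -10)
(-336646/n(-185) + G(310)/(-19705))/(-561950) = (-336646/(-10) - 570/310/(-19705))/(-561950) = (-336646*(-⅒) - 570*1/310*(-1/19705))*(-1/561950) = (168323/5 - 57/31*(-1/19705))*(-1/561950) = (168323/5 + 57/610855)*(-1/561950) = (4112837858/122171)*(-1/561950) = -2056418929/34326996725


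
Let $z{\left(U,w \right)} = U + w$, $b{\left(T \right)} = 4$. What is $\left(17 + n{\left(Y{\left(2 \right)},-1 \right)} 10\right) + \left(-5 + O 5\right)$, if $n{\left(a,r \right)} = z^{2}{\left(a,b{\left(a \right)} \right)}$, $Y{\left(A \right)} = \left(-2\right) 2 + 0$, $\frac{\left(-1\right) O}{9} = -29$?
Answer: $1317$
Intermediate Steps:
$O = 261$ ($O = \left(-9\right) \left(-29\right) = 261$)
$Y{\left(A \right)} = -4$ ($Y{\left(A \right)} = -4 + 0 = -4$)
$n{\left(a,r \right)} = \left(4 + a\right)^{2}$ ($n{\left(a,r \right)} = \left(a + 4\right)^{2} = \left(4 + a\right)^{2}$)
$\left(17 + n{\left(Y{\left(2 \right)},-1 \right)} 10\right) + \left(-5 + O 5\right) = \left(17 + \left(4 - 4\right)^{2} \cdot 10\right) + \left(-5 + 261 \cdot 5\right) = \left(17 + 0^{2} \cdot 10\right) + \left(-5 + 1305\right) = \left(17 + 0 \cdot 10\right) + 1300 = \left(17 + 0\right) + 1300 = 17 + 1300 = 1317$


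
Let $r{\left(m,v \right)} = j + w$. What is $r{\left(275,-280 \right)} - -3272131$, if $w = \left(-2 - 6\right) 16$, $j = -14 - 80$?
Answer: $3271909$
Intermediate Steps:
$j = -94$ ($j = -14 - 80 = -94$)
$w = -128$ ($w = \left(-8\right) 16 = -128$)
$r{\left(m,v \right)} = -222$ ($r{\left(m,v \right)} = -94 - 128 = -222$)
$r{\left(275,-280 \right)} - -3272131 = -222 - -3272131 = -222 + 3272131 = 3271909$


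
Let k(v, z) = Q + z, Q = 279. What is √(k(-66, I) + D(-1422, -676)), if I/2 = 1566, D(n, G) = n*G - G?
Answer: √965359 ≈ 982.53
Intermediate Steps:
D(n, G) = -G + G*n (D(n, G) = G*n - G = -G + G*n)
I = 3132 (I = 2*1566 = 3132)
k(v, z) = 279 + z
√(k(-66, I) + D(-1422, -676)) = √((279 + 3132) - 676*(-1 - 1422)) = √(3411 - 676*(-1423)) = √(3411 + 961948) = √965359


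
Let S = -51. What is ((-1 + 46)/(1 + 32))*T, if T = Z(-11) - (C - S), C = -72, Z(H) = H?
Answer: 150/11 ≈ 13.636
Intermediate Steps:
T = 10 (T = -11 - (-72 - 1*(-51)) = -11 - (-72 + 51) = -11 - 1*(-21) = -11 + 21 = 10)
((-1 + 46)/(1 + 32))*T = ((-1 + 46)/(1 + 32))*10 = (45/33)*10 = (45*(1/33))*10 = (15/11)*10 = 150/11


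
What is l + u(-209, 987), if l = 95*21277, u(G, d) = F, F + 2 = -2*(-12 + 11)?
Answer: 2021315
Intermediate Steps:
F = 0 (F = -2 - 2*(-12 + 11) = -2 - 2*(-1) = -2 + 2 = 0)
u(G, d) = 0
l = 2021315
l + u(-209, 987) = 2021315 + 0 = 2021315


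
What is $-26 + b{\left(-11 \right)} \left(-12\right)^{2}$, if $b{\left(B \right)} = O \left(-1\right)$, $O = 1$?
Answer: $-170$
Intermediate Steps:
$b{\left(B \right)} = -1$ ($b{\left(B \right)} = 1 \left(-1\right) = -1$)
$-26 + b{\left(-11 \right)} \left(-12\right)^{2} = -26 - \left(-12\right)^{2} = -26 - 144 = -170$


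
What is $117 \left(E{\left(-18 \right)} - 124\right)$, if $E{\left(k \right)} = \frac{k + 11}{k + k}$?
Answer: $- \frac{57941}{4} \approx -14485.0$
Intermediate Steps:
$E{\left(k \right)} = \frac{11 + k}{2 k}$
$117 \left(E{\left(-18 \right)} - 124\right) = 117 \left(\frac{11 - 18}{2 \left(-18\right)} - 124\right) = 117 \left(\frac{1}{2} \left(- \frac{1}{18}\right) \left(-7\right) - 124\right) = 117 \left(\frac{7}{36} - 124\right) = 117 \left(- \frac{4457}{36}\right) = - \frac{57941}{4}$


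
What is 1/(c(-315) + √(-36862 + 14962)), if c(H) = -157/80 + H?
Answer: -2028560/783137449 - 64000*I*√219/783137449 ≈ -0.0025903 - 0.0012094*I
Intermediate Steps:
c(H) = -157/80 + H (c(H) = -157*1/80 + H = -157/80 + H)
1/(c(-315) + √(-36862 + 14962)) = 1/((-157/80 - 315) + √(-36862 + 14962)) = 1/(-25357/80 + √(-21900)) = 1/(-25357/80 + 10*I*√219)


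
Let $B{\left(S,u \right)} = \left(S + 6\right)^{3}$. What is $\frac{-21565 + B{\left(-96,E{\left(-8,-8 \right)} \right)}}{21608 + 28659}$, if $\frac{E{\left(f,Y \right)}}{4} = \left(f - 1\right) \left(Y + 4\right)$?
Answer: $- \frac{17455}{1169} \approx -14.932$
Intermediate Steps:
$E{\left(f,Y \right)} = 4 \left(-1 + f\right) \left(4 + Y\right)$ ($E{\left(f,Y \right)} = 4 \left(f - 1\right) \left(Y + 4\right) = 4 \left(-1 + f\right) \left(4 + Y\right)$)
$B{\left(S,u \right)} = \left(6 + S\right)^{3}$
$\frac{-21565 + B{\left(-96,E{\left(-8,-8 \right)} \right)}}{21608 + 28659} = \frac{-21565 + \left(6 - 96\right)^{3}}{21608 + 28659} = \frac{-21565 + \left(-90\right)^{3}}{50267} = \left(-21565 - 729000\right) \frac{1}{50267} = \left(-750565\right) \frac{1}{50267} = - \frac{17455}{1169}$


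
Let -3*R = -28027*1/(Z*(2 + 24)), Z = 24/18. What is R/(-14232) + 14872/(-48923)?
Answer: -23383628537/72412302144 ≈ -0.32292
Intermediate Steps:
Z = 4/3 (Z = 24*(1/18) = 4/3 ≈ 1.3333)
R = 28027/104 (R = -(-28027)/(3*(4*(2 + 24)/3)) = -(-28027)/(3*((4/3)*26)) = -(-28027)/(3*104/3) = -(-28027)*3/(3*104) = -1/3*(-84081/104) = 28027/104 ≈ 269.49)
R/(-14232) + 14872/(-48923) = (28027/104)/(-14232) + 14872/(-48923) = (28027/104)*(-1/14232) + 14872*(-1/48923) = -28027/1480128 - 14872/48923 = -23383628537/72412302144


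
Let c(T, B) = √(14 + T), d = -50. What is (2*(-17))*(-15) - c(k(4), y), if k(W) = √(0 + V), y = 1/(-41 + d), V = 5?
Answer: 510 - √(14 + √5) ≈ 505.97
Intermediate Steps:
y = -1/91 (y = 1/(-41 - 50) = 1/(-91) = -1/91 ≈ -0.010989)
k(W) = √5 (k(W) = √(0 + 5) = √5)
(2*(-17))*(-15) - c(k(4), y) = (2*(-17))*(-15) - √(14 + √5) = -34*(-15) - √(14 + √5) = 510 - √(14 + √5)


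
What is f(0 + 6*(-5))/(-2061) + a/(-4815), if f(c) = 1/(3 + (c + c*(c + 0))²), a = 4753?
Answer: -823841231146/834587739405 ≈ -0.98712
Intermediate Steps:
f(c) = 1/(3 + (c + c²)²) (f(c) = 1/(3 + (c + c*c)²) = 1/(3 + (c + c²)²))
f(0 + 6*(-5))/(-2061) + a/(-4815) = 1/((3 + (0 + 6*(-5))²*(1 + (0 + 6*(-5)))²)*(-2061)) + 4753/(-4815) = -1/2061/(3 + (0 - 30)²*(1 + (0 - 30))²) + 4753*(-1/4815) = -1/2061/(3 + (-30)²*(1 - 30)²) - 4753/4815 = -1/2061/(3 + 900*(-29)²) - 4753/4815 = -1/2061/(3 + 900*841) - 4753/4815 = -1/2061/(3 + 756900) - 4753/4815 = -1/2061/756903 - 4753/4815 = (1/756903)*(-1/2061) - 4753/4815 = -1/1559977083 - 4753/4815 = -823841231146/834587739405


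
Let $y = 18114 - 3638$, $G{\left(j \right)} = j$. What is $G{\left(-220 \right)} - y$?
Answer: $-14696$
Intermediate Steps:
$y = 14476$
$G{\left(-220 \right)} - y = -220 - 14476 = -14696$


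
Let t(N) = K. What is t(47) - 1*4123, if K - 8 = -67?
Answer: -4182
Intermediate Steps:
K = -59 (K = 8 - 67 = -59)
t(N) = -59
t(47) - 1*4123 = -59 - 1*4123 = -59 - 4123 = -4182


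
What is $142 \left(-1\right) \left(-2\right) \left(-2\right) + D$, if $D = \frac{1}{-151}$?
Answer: $- \frac{85769}{151} \approx -568.01$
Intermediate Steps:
$D = - \frac{1}{151} \approx -0.0066225$
$142 \left(-1\right) \left(-2\right) \left(-2\right) + D = 142 \left(-1\right) \left(-2\right) \left(-2\right) - \frac{1}{151} = 142 \cdot 2 \left(-2\right) - \frac{1}{151} = 142 \left(-4\right) - \frac{1}{151} = -568 - \frac{1}{151} = - \frac{85769}{151}$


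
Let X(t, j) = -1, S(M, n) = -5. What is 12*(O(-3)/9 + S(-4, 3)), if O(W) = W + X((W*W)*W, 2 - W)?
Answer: -196/3 ≈ -65.333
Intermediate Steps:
O(W) = -1 + W (O(W) = W - 1 = -1 + W)
12*(O(-3)/9 + S(-4, 3)) = 12*((-1 - 3)/9 - 5) = 12*(-4*⅑ - 5) = 12*(-4/9 - 5) = 12*(-49/9) = -196/3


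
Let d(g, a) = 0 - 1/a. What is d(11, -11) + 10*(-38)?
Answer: -4179/11 ≈ -379.91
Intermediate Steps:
d(g, a) = -1/a
d(11, -11) + 10*(-38) = -1/(-11) + 10*(-38) = -1*(-1/11) - 380 = 1/11 - 380 = -4179/11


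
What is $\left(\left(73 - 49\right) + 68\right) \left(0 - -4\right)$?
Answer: $368$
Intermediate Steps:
$\left(\left(73 - 49\right) + 68\right) \left(0 - -4\right) = \left(24 + 68\right) \left(0 + 4\right) = 92 \cdot 4 = 368$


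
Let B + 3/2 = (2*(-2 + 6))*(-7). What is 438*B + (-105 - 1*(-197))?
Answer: -25093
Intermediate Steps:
B = -115/2 (B = -3/2 + (2*(-2 + 6))*(-7) = -3/2 + (2*4)*(-7) = -3/2 + 8*(-7) = -3/2 - 56 = -115/2 ≈ -57.500)
438*B + (-105 - 1*(-197)) = 438*(-115/2) + (-105 - 1*(-197)) = -25185 + (-105 + 197) = -25185 + 92 = -25093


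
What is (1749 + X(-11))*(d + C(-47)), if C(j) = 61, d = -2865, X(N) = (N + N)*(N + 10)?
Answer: -4965884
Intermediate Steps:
X(N) = 2*N*(10 + N) (X(N) = (2*N)*(10 + N) = 2*N*(10 + N))
(1749 + X(-11))*(d + C(-47)) = (1749 + 2*(-11)*(10 - 11))*(-2865 + 61) = (1749 + 2*(-11)*(-1))*(-2804) = (1749 + 22)*(-2804) = 1771*(-2804) = -4965884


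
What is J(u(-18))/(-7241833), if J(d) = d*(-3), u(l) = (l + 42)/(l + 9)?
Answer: -8/7241833 ≈ -1.1047e-6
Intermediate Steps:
u(l) = (42 + l)/(9 + l)
J(d) = -3*d
J(u(-18))/(-7241833) = -3*(42 - 18)/(9 - 18)/(-7241833) = -3*24/(-9)*(-1/7241833) = -(-1)*24/3*(-1/7241833) = -3*(-8/3)*(-1/7241833) = 8*(-1/7241833) = -8/7241833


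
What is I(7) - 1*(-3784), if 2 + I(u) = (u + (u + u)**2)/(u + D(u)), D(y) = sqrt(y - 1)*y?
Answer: 18881/5 + 29*sqrt(6)/5 ≈ 3790.4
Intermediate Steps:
D(y) = y*sqrt(-1 + y) (D(y) = sqrt(-1 + y)*y = y*sqrt(-1 + y))
I(u) = -2 + (u + 4*u**2)/(u + u*sqrt(-1 + u)) (I(u) = -2 + (u + (u + u)**2)/(u + u*sqrt(-1 + u)) = -2 + (u + (2*u)**2)/(u + u*sqrt(-1 + u)) = -2 + (u + 4*u**2)/(u + u*sqrt(-1 + u)))
I(7) - 1*(-3784) = (-1 - 2*sqrt(-1 + 7) + 4*7)/(1 + sqrt(-1 + 7)) - 1*(-3784) = (-1 - 2*sqrt(6) + 28)/(1 + sqrt(6)) + 3784 = (27 - 2*sqrt(6))/(1 + sqrt(6)) + 3784 = 3784 + (27 - 2*sqrt(6))/(1 + sqrt(6))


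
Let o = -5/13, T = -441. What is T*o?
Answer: 2205/13 ≈ 169.62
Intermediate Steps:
o = -5/13 (o = (1/13)*(-5) = -5/13 ≈ -0.38462)
T*o = -441*(-5/13) = 2205/13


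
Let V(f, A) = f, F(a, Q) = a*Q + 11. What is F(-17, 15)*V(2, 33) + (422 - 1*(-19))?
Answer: -47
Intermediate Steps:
F(a, Q) = 11 + Q*a (F(a, Q) = Q*a + 11 = 11 + Q*a)
F(-17, 15)*V(2, 33) + (422 - 1*(-19)) = (11 + 15*(-17))*2 + (422 - 1*(-19)) = (11 - 255)*2 + (422 + 19) = -244*2 + 441 = -488 + 441 = -47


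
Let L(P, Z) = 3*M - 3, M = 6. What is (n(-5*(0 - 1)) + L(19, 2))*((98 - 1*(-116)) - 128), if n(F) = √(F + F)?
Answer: 1290 + 86*√10 ≈ 1562.0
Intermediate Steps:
n(F) = √2*√F (n(F) = √(2*F) = √2*√F)
L(P, Z) = 15 (L(P, Z) = 3*6 - 3 = 18 - 3 = 15)
(n(-5*(0 - 1)) + L(19, 2))*((98 - 1*(-116)) - 128) = (√2*√(-5*(0 - 1)) + 15)*((98 - 1*(-116)) - 128) = (√2*√(-5*(-1)) + 15)*((98 + 116) - 128) = (√2*√5 + 15)*(214 - 128) = (√10 + 15)*86 = (15 + √10)*86 = 1290 + 86*√10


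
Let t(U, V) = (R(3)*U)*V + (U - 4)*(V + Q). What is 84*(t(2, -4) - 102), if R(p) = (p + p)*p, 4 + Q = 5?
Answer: -20160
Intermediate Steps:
Q = 1 (Q = -4 + 5 = 1)
R(p) = 2*p**2 (R(p) = (2*p)*p = 2*p**2)
t(U, V) = (1 + V)*(-4 + U) + 18*U*V (t(U, V) = ((2*3**2)*U)*V + (U - 4)*(V + 1) = ((2*9)*U)*V + (-4 + U)*(1 + V) = (18*U)*V + (1 + V)*(-4 + U) = 18*U*V + (1 + V)*(-4 + U) = (1 + V)*(-4 + U) + 18*U*V)
84*(t(2, -4) - 102) = 84*((-4 + 2 - 4*(-4) + 19*2*(-4)) - 102) = 84*((-4 + 2 + 16 - 152) - 102) = 84*(-138 - 102) = 84*(-240) = -20160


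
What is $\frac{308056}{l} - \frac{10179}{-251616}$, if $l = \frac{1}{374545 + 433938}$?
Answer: $\frac{20888995851037249}{83872} \approx 2.4906 \cdot 10^{11}$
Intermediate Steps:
$l = \frac{1}{808483} \approx 1.2369 \cdot 10^{-6}$
$\frac{308056}{l} - \frac{10179}{-251616} = 308056 \frac{1}{\frac{1}{808483}} - \frac{10179}{-251616} = 308056 \cdot 808483 - - \frac{3393}{83872} = 249058039048 + \frac{3393}{83872} = \frac{20888995851037249}{83872}$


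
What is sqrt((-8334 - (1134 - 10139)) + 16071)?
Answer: sqrt(16742) ≈ 129.39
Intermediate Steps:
sqrt((-8334 - (1134 - 10139)) + 16071) = sqrt((-8334 - 1*(-9005)) + 16071) = sqrt((-8334 + 9005) + 16071) = sqrt(671 + 16071) = sqrt(16742)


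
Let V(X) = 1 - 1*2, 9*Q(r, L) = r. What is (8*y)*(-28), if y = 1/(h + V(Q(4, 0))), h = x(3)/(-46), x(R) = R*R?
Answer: 10304/55 ≈ 187.35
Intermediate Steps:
x(R) = R²
Q(r, L) = r/9
V(X) = -1 (V(X) = 1 - 2 = -1)
h = -9/46 (h = 3²/(-46) = 9*(-1/46) = -9/46 ≈ -0.19565)
y = -46/55 (y = 1/(-9/46 - 1) = 1/(-55/46) = -46/55 ≈ -0.83636)
(8*y)*(-28) = (8*(-46/55))*(-28) = -368/55*(-28) = 10304/55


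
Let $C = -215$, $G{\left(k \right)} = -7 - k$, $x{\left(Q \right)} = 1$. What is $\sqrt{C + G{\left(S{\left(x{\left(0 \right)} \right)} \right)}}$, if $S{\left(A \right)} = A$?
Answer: $i \sqrt{223} \approx 14.933 i$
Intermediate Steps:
$\sqrt{C + G{\left(S{\left(x{\left(0 \right)} \right)} \right)}} = \sqrt{-215 - 8} = \sqrt{-223} = i \sqrt{223}$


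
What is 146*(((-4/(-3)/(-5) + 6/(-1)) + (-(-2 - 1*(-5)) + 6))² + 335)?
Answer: 11355296/225 ≈ 50468.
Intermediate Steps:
146*(((-4/(-3)/(-5) + 6/(-1)) + (-(-2 - 1*(-5)) + 6))² + 335) = 146*(((-4*(-⅓)*(-⅕) + 6*(-1)) + (-(-2 + 5) + 6))² + 335) = 146*((((4/3)*(-⅕) - 6) + (-1*3 + 6))² + 335) = 146*(((-4/15 - 6) + (-3 + 6))² + 335) = 146*((-94/15 + 3)² + 335) = 146*((-49/15)² + 335) = 146*(2401/225 + 335) = 146*(77776/225) = 11355296/225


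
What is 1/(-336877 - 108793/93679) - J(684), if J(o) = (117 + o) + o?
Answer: -46864237868539/31558409276 ≈ -1485.0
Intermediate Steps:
J(o) = 117 + 2*o
1/(-336877 - 108793/93679) - J(684) = 1/(-336877 - 108793/93679) - (117 + 2*684) = 1/(-336877 - 108793*1/93679) - (117 + 1368) = 1/(-336877 - 108793/93679) - 1*1485 = 1/(-31558409276/93679) - 1485 = -93679/31558409276 - 1485 = -46864237868539/31558409276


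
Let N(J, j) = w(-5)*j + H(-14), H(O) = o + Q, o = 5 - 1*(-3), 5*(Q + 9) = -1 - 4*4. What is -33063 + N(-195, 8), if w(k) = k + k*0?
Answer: -165537/5 ≈ -33107.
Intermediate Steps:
Q = -62/5 (Q = -9 + (-1 - 4*4)/5 = -9 + (-1 - 16)/5 = -9 + (⅕)*(-17) = -9 - 17/5 = -62/5 ≈ -12.400)
w(k) = k (w(k) = k + 0 = k)
o = 8 (o = 5 + 3 = 8)
H(O) = -22/5 (H(O) = 8 - 62/5 = -22/5)
N(J, j) = -22/5 - 5*j (N(J, j) = -5*j - 22/5 = -22/5 - 5*j)
-33063 + N(-195, 8) = -33063 + (-22/5 - 5*8) = -33063 + (-22/5 - 40) = -33063 - 222/5 = -165537/5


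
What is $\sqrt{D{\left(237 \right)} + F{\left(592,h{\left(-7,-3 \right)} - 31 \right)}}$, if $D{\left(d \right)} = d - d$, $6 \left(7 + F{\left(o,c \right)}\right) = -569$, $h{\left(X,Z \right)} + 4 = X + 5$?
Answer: $\frac{i \sqrt{3666}}{6} \approx 10.091 i$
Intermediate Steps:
$h{\left(X,Z \right)} = 1 + X$ ($h{\left(X,Z \right)} = -4 + \left(X + 5\right) = -4 + \left(5 + X\right) = 1 + X$)
$F{\left(o,c \right)} = - \frac{611}{6}$ ($F{\left(o,c \right)} = -7 + \frac{1}{6} \left(-569\right) = -7 - \frac{569}{6} = - \frac{611}{6}$)
$D{\left(d \right)} = 0$
$\sqrt{D{\left(237 \right)} + F{\left(592,h{\left(-7,-3 \right)} - 31 \right)}} = \sqrt{0 - \frac{611}{6}} = \sqrt{- \frac{611}{6}} = \frac{i \sqrt{3666}}{6}$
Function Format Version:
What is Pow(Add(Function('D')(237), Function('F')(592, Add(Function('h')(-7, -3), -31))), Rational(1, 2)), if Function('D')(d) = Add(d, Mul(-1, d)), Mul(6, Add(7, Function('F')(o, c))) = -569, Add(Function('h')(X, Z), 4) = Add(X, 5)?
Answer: Mul(Rational(1, 6), I, Pow(3666, Rational(1, 2))) ≈ Mul(10.091, I)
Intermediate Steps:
Function('h')(X, Z) = Add(1, X) (Function('h')(X, Z) = Add(-4, Add(X, 5)) = Add(-4, Add(5, X)) = Add(1, X))
Function('F')(o, c) = Rational(-611, 6) (Function('F')(o, c) = Add(-7, Mul(Rational(1, 6), -569)) = Add(-7, Rational(-569, 6)) = Rational(-611, 6))
Function('D')(d) = 0
Pow(Add(Function('D')(237), Function('F')(592, Add(Function('h')(-7, -3), -31))), Rational(1, 2)) = Pow(Add(0, Rational(-611, 6)), Rational(1, 2)) = Pow(Rational(-611, 6), Rational(1, 2)) = Mul(Rational(1, 6), I, Pow(3666, Rational(1, 2)))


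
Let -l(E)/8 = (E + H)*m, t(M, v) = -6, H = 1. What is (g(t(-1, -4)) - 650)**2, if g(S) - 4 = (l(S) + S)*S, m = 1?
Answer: 722500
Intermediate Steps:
l(E) = -8 - 8*E (l(E) = -8*(E + 1) = -8*(1 + E) = -8 - 8*E)
g(S) = 4 + S*(-8 - 7*S) (g(S) = 4 + ((-8 - 8*S) + S)*S = 4 + (-8 - 7*S)*S = 4 + S*(-8 - 7*S))
(g(t(-1, -4)) - 650)**2 = ((4 - 8*(-6) - 7*(-6)**2) - 650)**2 = ((4 + 48 - 7*36) - 650)**2 = ((4 + 48 - 252) - 650)**2 = (-200 - 650)**2 = (-850)**2 = 722500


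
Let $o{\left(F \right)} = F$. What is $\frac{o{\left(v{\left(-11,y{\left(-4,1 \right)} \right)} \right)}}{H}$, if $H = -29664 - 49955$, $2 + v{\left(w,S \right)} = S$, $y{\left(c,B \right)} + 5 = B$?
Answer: $\frac{6}{79619} \approx 7.5359 \cdot 10^{-5}$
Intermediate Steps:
$y{\left(c,B \right)} = -5 + B$
$v{\left(w,S \right)} = -2 + S$
$H = -79619$ ($H = -29664 - 49955 = -79619$)
$\frac{o{\left(v{\left(-11,y{\left(-4,1 \right)} \right)} \right)}}{H} = \frac{-2 + \left(-5 + 1\right)}{-79619} = \left(-2 - 4\right) \left(- \frac{1}{79619}\right) = \left(-6\right) \left(- \frac{1}{79619}\right) = \frac{6}{79619}$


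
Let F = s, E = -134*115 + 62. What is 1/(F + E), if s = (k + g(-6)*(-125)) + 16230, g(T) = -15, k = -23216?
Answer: -1/20459 ≈ -4.8878e-5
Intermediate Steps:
s = -5111 (s = (-23216 - 15*(-125)) + 16230 = (-23216 + 1875) + 16230 = -21341 + 16230 = -5111)
E = -15348 (E = -15410 + 62 = -15348)
F = -5111
1/(F + E) = 1/(-5111 - 15348) = 1/(-20459) = -1/20459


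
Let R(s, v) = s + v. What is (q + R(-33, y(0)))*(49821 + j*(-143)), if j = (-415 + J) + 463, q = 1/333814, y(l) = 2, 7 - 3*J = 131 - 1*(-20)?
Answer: -515559316293/333814 ≈ -1.5445e+6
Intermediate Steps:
J = -48 (J = 7/3 - (131 - 1*(-20))/3 = 7/3 - (131 + 20)/3 = 7/3 - 1/3*151 = 7/3 - 151/3 = -48)
q = 1/333814 ≈ 2.9957e-6
j = 0 (j = (-415 - 48) + 463 = -463 + 463 = 0)
(q + R(-33, y(0)))*(49821 + j*(-143)) = (1/333814 + (-33 + 2))*(49821 + 0*(-143)) = (1/333814 - 31)*(49821 + 0) = -10348233/333814*49821 = -515559316293/333814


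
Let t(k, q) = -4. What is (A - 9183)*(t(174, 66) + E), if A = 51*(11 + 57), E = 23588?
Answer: -134782560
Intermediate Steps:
A = 3468 (A = 51*68 = 3468)
(A - 9183)*(t(174, 66) + E) = (3468 - 9183)*(-4 + 23588) = -5715*23584 = -134782560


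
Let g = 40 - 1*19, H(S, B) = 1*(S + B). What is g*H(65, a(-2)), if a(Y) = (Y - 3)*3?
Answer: 1050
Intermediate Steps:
a(Y) = -9 + 3*Y (a(Y) = (-3 + Y)*3 = -9 + 3*Y)
H(S, B) = B + S (H(S, B) = 1*(B + S) = B + S)
g = 21 (g = 40 - 19 = 21)
g*H(65, a(-2)) = 21*((-9 + 3*(-2)) + 65) = 21*((-9 - 6) + 65) = 21*(-15 + 65) = 21*50 = 1050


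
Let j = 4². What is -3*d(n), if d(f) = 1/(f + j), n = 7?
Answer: -3/23 ≈ -0.13043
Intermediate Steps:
j = 16
d(f) = 1/(16 + f) (d(f) = 1/(f + 16) = 1/(16 + f))
-3*d(n) = -3/(16 + 7) = -3/23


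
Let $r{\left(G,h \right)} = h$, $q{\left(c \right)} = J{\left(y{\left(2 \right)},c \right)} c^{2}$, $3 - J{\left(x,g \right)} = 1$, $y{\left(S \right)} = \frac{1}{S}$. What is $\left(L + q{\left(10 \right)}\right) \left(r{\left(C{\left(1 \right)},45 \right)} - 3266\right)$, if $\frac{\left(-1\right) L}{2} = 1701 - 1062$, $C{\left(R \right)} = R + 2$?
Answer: $3472238$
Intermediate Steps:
$J{\left(x,g \right)} = 2$ ($J{\left(x,g \right)} = 3 - 1 = 2$)
$C{\left(R \right)} = 2 + R$
$L = -1278$ ($L = - 2 \left(1701 - 1062\right) = \left(-2\right) 639 = -1278$)
$q{\left(c \right)} = 2 c^{2}$
$\left(L + q{\left(10 \right)}\right) \left(r{\left(C{\left(1 \right)},45 \right)} - 3266\right) = \left(-1278 + 2 \cdot 10^{2}\right) \left(45 - 3266\right) = \left(-1278 + 2 \cdot 100\right) \left(-3221\right) = \left(-1278 + 200\right) \left(-3221\right) = \left(-1078\right) \left(-3221\right) = 3472238$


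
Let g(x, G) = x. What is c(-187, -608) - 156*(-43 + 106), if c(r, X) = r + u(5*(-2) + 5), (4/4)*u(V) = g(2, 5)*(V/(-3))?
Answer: -30035/3 ≈ -10012.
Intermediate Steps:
u(V) = -2*V/3 (u(V) = 2*(V/(-3)) = 2*(V*(-1/3)) = 2*(-V/3) = -2*V/3)
c(r, X) = 10/3 + r (c(r, X) = r - 2*(5*(-2) + 5)/3 = r - 2*(-10 + 5)/3 = r - 2/3*(-5) = r + 10/3 = 10/3 + r)
c(-187, -608) - 156*(-43 + 106) = (10/3 - 187) - 156*(-43 + 106) = -551/3 - 156*63 = -551/3 - 1*9828 = -551/3 - 9828 = -30035/3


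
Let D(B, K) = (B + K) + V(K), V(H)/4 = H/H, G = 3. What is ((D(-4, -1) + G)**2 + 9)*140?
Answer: 1820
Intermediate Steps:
V(H) = 4 (V(H) = 4*(H/H) = 4*1 = 4)
D(B, K) = 4 + B + K (D(B, K) = (B + K) + 4 = 4 + B + K)
((D(-4, -1) + G)**2 + 9)*140 = (((4 - 4 - 1) + 3)**2 + 9)*140 = ((-1 + 3)**2 + 9)*140 = (2**2 + 9)*140 = (4 + 9)*140 = 13*140 = 1820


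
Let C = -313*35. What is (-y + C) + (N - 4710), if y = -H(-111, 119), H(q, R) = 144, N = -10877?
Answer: -26398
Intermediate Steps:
C = -10955
y = -144 (y = -1*144 = -144)
(-y + C) + (N - 4710) = (-1*(-144) - 10955) + (-10877 - 4710) = (144 - 10955) - 15587 = -10811 - 15587 = -26398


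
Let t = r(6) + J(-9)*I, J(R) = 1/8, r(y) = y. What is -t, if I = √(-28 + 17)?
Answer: -6 - I*√11/8 ≈ -6.0 - 0.41458*I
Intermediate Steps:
I = I*√11 (I = √(-11) = I*√11 ≈ 3.3166*I)
J(R) = ⅛
t = 6 + I*√11/8 (t = 6 + (I*√11)/8 = 6 + I*√11/8 ≈ 6.0 + 0.41458*I)
-t = -(6 + I*√11/8) = -6 - I*√11/8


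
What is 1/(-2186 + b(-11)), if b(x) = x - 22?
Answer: -1/2219 ≈ -0.00045065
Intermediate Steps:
b(x) = -22 + x
1/(-2186 + b(-11)) = 1/(-2186 + (-22 - 11)) = 1/(-2186 - 33) = 1/(-2219) = -1/2219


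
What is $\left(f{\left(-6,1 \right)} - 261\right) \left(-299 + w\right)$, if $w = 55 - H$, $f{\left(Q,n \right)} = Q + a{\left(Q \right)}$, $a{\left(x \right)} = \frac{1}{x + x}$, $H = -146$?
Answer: $\frac{157045}{6} \approx 26174.0$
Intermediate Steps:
$a{\left(x \right)} = \frac{1}{2 x}$
$f{\left(Q,n \right)} = Q + \frac{1}{2 Q}$
$w = 201$ ($w = 55 - -146 = 55 + 146 = 201$)
$\left(f{\left(-6,1 \right)} - 261\right) \left(-299 + w\right) = \left(\left(-6 + \frac{1}{2 \left(-6\right)}\right) - 261\right) \left(-299 + 201\right) = \left(\left(-6 + \frac{1}{2} \left(- \frac{1}{6}\right)\right) - 261\right) \left(-98\right) = \left(\left(-6 - \frac{1}{12}\right) - 261\right) \left(-98\right) = \left(- \frac{73}{12} - 261\right) \left(-98\right) = \left(- \frac{3205}{12}\right) \left(-98\right) = \frac{157045}{6}$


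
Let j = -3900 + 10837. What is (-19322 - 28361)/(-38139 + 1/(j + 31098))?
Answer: 1813622905/1450616864 ≈ 1.2502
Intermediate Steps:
j = 6937
(-19322 - 28361)/(-38139 + 1/(j + 31098)) = (-19322 - 28361)/(-38139 + 1/(6937 + 31098)) = -47683/(-38139 + 1/38035) = -47683/(-1450616864/38035) = -47683*(-38035/1450616864) = 1813622905/1450616864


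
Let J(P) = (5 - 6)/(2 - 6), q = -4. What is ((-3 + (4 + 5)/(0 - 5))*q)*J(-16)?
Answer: 24/5 ≈ 4.8000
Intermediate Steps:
J(P) = ¼ (J(P) = -1/(-4) = -1*(-¼) = ¼)
((-3 + (4 + 5)/(0 - 5))*q)*J(-16) = ((-3 + (4 + 5)/(0 - 5))*(-4))*(¼) = ((-3 + 9/(-5))*(-4))*(¼) = ((-3 + 9*(-⅕))*(-4))*(¼) = ((-3 - 9/5)*(-4))*(¼) = -24/5*(-4)*(¼) = (96/5)*(¼) = 24/5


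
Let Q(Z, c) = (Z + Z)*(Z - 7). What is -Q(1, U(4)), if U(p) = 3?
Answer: 12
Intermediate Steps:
Q(Z, c) = 2*Z*(-7 + Z) (Q(Z, c) = (2*Z)*(-7 + Z) = 2*Z*(-7 + Z))
-Q(1, U(4)) = -2*(-7 + 1) = -2*(-6) = -1*(-12) = 12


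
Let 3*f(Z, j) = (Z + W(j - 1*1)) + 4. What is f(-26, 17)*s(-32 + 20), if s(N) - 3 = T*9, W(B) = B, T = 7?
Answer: -132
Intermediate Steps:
s(N) = 66 (s(N) = 3 + 7*9 = 3 + 63 = 66)
f(Z, j) = 1 + Z/3 + j/3 (f(Z, j) = ((Z + (j - 1*1)) + 4)/3 = ((Z + (j - 1)) + 4)/3 = ((Z + (-1 + j)) + 4)/3 = ((-1 + Z + j) + 4)/3 = (3 + Z + j)/3 = 1 + Z/3 + j/3)
f(-26, 17)*s(-32 + 20) = (1 + (⅓)*(-26) + (⅓)*17)*66 = (1 - 26/3 + 17/3)*66 = -2*66 = -132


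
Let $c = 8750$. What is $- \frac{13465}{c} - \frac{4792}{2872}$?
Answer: $- \frac{2015037}{628250} \approx -3.2074$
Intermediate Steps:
$- \frac{13465}{c} - \frac{4792}{2872} = - \frac{13465}{8750} - \frac{4792}{2872} = \left(-13465\right) \frac{1}{8750} - \frac{599}{359} = - \frac{2693}{1750} - \frac{599}{359} = - \frac{2015037}{628250}$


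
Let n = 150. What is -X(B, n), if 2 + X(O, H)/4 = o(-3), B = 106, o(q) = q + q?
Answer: 32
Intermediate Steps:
o(q) = 2*q
X(O, H) = -32 (X(O, H) = -8 + 4*(2*(-3)) = -8 + 4*(-6) = -8 - 24 = -32)
-X(B, n) = -1*(-32) = 32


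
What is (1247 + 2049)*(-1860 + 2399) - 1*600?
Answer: 1775944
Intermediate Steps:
(1247 + 2049)*(-1860 + 2399) - 1*600 = 3296*539 - 600 = 1776544 - 600 = 1775944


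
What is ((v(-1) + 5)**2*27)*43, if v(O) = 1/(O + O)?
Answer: 94041/4 ≈ 23510.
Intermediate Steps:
v(O) = 1/(2*O)
((v(-1) + 5)**2*27)*43 = (((1/2)/(-1) + 5)**2*27)*43 = (((1/2)*(-1) + 5)**2*27)*43 = ((-1/2 + 5)**2*27)*43 = ((9/2)**2*27)*43 = ((81/4)*27)*43 = (2187/4)*43 = 94041/4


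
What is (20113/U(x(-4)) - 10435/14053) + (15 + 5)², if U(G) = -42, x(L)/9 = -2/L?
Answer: -46995859/590226 ≈ -79.624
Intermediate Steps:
x(L) = -18/L (x(L) = 9*(-2/L) = -18/L)
(20113/U(x(-4)) - 10435/14053) + (15 + 5)² = (20113/(-42) - 10435/14053) + (15 + 5)² = (20113*(-1/42) - 10435*1/14053) + 20² = (-20113/42 - 10435/14053) + 400 = -283086259/590226 + 400 = -46995859/590226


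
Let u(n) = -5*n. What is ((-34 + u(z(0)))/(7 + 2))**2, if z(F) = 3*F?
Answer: 1156/81 ≈ 14.272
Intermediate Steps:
((-34 + u(z(0)))/(7 + 2))**2 = ((-34 - 15*0)/(7 + 2))**2 = ((-34 - 5*0)/9)**2 = ((-34 + 0)*(1/9))**2 = (-34*1/9)**2 = (-34/9)**2 = 1156/81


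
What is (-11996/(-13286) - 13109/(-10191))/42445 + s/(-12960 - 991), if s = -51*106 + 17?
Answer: 63213185544436/163623940078443 ≈ 0.38633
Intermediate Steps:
s = -5389 (s = -5406 + 17 = -5389)
(-11996/(-13286) - 13109/(-10191))/42445 + s/(-12960 - 991) = (-11996/(-13286) - 13109/(-10191))/42445 - 5389/(-12960 - 991) = (-11996*(-1/13286) - 13109*(-1/10191))*(1/42445) - 5389/(-13951) = (5998/6643 + 13109/10191)*(1/42445) - 5389*(-1/13951) = (148208705/67698813)*(1/42445) + 5389/13951 = 29641741/574695223557 + 5389/13951 = 63213185544436/163623940078443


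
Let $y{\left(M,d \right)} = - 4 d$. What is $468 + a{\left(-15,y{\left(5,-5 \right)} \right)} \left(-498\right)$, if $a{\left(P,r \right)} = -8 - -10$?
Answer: $-528$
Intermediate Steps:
$a{\left(P,r \right)} = 2$ ($a{\left(P,r \right)} = -8 + 10 = 2$)
$468 + a{\left(-15,y{\left(5,-5 \right)} \right)} \left(-498\right) = 468 + 2 \left(-498\right) = 468 - 996 = -528$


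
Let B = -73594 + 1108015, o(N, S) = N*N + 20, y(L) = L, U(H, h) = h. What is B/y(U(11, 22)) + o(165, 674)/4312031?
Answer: 4460456018441/94864682 ≈ 47019.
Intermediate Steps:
o(N, S) = 20 + N**2 (o(N, S) = N**2 + 20 = 20 + N**2)
B = 1034421
B/y(U(11, 22)) + o(165, 674)/4312031 = 1034421/22 + (20 + 165**2)/4312031 = 1034421*(1/22) + (20 + 27225)*(1/4312031) = 1034421/22 + 27245*(1/4312031) = 1034421/22 + 27245/4312031 = 4460456018441/94864682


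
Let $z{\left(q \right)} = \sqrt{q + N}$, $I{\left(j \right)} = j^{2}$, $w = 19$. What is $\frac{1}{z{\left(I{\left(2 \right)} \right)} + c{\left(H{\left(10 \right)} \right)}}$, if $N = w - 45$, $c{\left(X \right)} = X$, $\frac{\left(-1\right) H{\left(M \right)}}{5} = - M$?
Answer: $\frac{25}{1261} - \frac{i \sqrt{22}}{2522} \approx 0.019826 - 0.0018598 i$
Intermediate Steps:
$H{\left(M \right)} = 5 M$ ($H{\left(M \right)} = - 5 \left(- M\right) = 5 M$)
$N = -26$ ($N = 19 - 45 = -26$)
$z{\left(q \right)} = \sqrt{-26 + q}$ ($z{\left(q \right)} = \sqrt{q - 26} = \sqrt{-26 + q}$)
$\frac{1}{z{\left(I{\left(2 \right)} \right)} + c{\left(H{\left(10 \right)} \right)}} = \frac{1}{\sqrt{-26 + 2^{2}} + 5 \cdot 10} = \frac{1}{\sqrt{-26 + 4} + 50} = \frac{1}{\sqrt{-22} + 50} = \frac{1}{i \sqrt{22} + 50} = \frac{1}{50 + i \sqrt{22}}$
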